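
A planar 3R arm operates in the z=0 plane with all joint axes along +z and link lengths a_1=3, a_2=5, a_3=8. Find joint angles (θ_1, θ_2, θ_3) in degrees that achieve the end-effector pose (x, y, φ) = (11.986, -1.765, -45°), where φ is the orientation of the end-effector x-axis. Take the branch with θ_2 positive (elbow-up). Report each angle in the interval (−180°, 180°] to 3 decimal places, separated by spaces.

wrist centre = target − a_3·(cos φ, sin φ) = (6.3291, 3.8919)
cos θ_2 = (55.2046−3²−5²)/(2·3·5) = 0.7068; θ_2 = 45.0232° (elbow-up)
β = atan2(3.8919,6.3291) = 31.5878°; ψ = atan2(3.5370,6.5341) = 28.4271°
θ_1 = β − ψ = 3.1607°
θ_3 = φ − θ_1 − θ_2 = -93.1839° (wrapped to (-180°,180°])

3.161 45.023 -93.184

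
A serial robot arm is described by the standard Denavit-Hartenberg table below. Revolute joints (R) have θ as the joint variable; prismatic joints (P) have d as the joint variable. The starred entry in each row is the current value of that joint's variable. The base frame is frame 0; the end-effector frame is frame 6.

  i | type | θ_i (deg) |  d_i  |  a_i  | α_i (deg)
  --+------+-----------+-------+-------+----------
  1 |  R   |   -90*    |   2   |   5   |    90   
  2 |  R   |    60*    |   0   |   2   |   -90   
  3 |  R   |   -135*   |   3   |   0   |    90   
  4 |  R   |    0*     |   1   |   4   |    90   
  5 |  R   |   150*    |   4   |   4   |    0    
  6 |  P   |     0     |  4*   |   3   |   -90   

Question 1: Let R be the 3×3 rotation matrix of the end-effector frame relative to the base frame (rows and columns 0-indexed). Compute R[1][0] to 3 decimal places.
End-effector x-axis (col 0 of R) = (0.9659,-0.1294,0.2241)
R[1][0] = -0.1294

-0.129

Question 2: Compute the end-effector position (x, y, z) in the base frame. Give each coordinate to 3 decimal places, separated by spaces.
4.640 -9.468 -0.261

after link 1: o_1 = (0.0000, -5.0000, 2.0000)
after link 2: o_2 = (0.0000, -6.0000, 3.7321)
after link 3: o_3 = (0.0000, -3.4019, 5.2321)
after link 4: o_4 = (-2.1213, -1.6342, 2.1702)
after link 5: o_5 = (1.7424, -5.6159, 1.0668)
after link 6: o_6 = (4.6402, -9.4682, -0.2608)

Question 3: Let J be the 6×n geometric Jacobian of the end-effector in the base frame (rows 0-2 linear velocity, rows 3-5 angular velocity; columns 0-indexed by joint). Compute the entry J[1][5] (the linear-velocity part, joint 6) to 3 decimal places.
-0.866

prismatic axis z_5 = (0.0000,-0.8660,-0.5000)
J_v[:, 5] = z_5; J_ω[:, 5] = (0,0,0)
entry J[1][5] = -0.8660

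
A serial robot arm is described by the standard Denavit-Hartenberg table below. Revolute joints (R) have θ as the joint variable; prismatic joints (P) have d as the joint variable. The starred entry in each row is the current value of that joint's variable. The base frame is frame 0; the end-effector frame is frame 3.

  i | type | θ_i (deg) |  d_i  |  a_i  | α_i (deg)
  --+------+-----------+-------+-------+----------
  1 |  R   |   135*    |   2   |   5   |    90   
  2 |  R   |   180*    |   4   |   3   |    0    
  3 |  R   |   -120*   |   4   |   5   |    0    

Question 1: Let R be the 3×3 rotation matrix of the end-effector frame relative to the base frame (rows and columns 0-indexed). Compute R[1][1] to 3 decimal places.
-0.612

End-effector y-axis (col 1 of R) = (0.6124,-0.6124,0.5000)
R[1][1] = -0.6124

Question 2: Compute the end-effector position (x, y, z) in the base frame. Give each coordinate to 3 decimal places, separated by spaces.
2.475 8.839 6.330

after link 1: o_1 = (-3.5355, 3.5355, 2.0000)
after link 2: o_2 = (1.4142, 4.2426, 2.0000)
after link 3: o_3 = (2.4749, 8.8388, 6.3301)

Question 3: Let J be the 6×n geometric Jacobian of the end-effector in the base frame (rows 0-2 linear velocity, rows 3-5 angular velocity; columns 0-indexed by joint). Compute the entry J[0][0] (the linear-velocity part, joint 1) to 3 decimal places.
axis z_0 = ẑ; lever o_n−o_0 = (2.4749,8.8388,6.3301)
cross product → J_v[:, 0] = (-8.8388,2.4749,0.0000)
J_ω[:, 0] = z_0
entry J[0][0] = -8.8388

-8.839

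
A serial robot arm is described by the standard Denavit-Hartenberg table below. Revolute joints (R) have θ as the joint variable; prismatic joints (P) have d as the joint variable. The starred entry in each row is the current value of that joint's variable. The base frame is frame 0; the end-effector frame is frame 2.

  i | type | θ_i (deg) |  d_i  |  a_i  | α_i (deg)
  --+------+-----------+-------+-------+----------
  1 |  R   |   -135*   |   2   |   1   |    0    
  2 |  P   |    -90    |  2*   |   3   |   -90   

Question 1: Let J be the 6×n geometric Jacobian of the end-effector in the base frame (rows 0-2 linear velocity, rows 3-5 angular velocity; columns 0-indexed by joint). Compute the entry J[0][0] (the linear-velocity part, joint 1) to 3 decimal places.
axis z_0 = ẑ; lever o_n−o_0 = (-2.8284,1.4142,4.0000)
cross product → J_v[:, 0] = (-1.4142,-2.8284,0.0000)
J_ω[:, 0] = z_0
entry J[0][0] = -1.4142

-1.414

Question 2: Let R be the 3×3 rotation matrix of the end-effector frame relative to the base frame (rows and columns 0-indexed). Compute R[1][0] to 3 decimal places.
0.707

End-effector x-axis (col 0 of R) = (-0.7071,0.7071,0.0000)
R[1][0] = 0.7071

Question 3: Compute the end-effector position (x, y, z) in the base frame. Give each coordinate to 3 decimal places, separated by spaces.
after link 1: o_1 = (-0.7071, -0.7071, 2.0000)
after link 2: o_2 = (-2.8284, 1.4142, 4.0000)

-2.828 1.414 4.000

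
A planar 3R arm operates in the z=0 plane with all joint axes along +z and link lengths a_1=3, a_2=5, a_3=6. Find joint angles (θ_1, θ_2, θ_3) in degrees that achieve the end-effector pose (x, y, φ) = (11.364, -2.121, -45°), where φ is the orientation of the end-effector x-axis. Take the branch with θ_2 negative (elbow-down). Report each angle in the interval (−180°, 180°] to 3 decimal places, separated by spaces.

44.999 -44.995 -45.004

wrist centre = target − a_3·(cos φ, sin φ) = (7.1214, 2.1216)
cos θ_2 = (55.2151−3²−5²)/(2·3·5) = 0.7072; θ_2 = -44.9948° (elbow-down)
β = atan2(2.1216,7.1214) = 16.5902°; ψ = atan2(-3.5352,6.5359) = -28.4088°
θ_1 = β − ψ = 44.9989°
θ_3 = φ − θ_1 − θ_2 = -45.0041° (wrapped to (-180°,180°])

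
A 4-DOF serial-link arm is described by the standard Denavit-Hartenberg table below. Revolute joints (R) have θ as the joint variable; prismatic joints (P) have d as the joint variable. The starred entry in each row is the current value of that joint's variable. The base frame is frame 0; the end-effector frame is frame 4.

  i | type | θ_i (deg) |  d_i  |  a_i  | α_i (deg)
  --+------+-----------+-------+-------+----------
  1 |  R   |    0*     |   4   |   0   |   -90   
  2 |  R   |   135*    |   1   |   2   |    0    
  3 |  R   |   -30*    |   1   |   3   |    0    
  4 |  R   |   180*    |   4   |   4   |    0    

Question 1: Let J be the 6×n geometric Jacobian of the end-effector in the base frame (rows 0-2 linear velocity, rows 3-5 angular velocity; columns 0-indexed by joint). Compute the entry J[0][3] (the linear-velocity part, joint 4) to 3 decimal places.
axis z_3 = (0.0000,1.0000,0.0000); lever o_n−o_3 = (1.0353,4.0000,3.8637)
cross product → J_v[:, 3] = (3.8637,0.0000,-1.0353)
J_ω[:, 3] = z_3
entry J[0][3] = 3.8637

3.864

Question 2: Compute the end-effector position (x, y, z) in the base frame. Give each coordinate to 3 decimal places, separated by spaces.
after link 1: o_1 = (0.0000, 0.0000, 4.0000)
after link 2: o_2 = (-1.4142, 1.0000, 2.5858)
after link 3: o_3 = (-2.1907, 2.0000, -0.3120)
after link 4: o_4 = (-1.1554, 6.0000, 3.5517)

-1.155 6.000 3.552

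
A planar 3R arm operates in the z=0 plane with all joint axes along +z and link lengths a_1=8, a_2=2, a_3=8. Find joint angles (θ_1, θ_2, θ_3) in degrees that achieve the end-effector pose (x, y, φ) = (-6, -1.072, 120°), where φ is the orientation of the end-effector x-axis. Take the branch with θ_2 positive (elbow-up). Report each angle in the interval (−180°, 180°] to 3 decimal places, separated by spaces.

-118.072 89.994 148.078

wrist centre = target − a_3·(cos φ, sin φ) = (-2.0000, -8.0002)
cos θ_2 = (68.0033−8²−2²)/(2·8·2) = 0.0001; θ_2 = 89.9942° (elbow-up)
β = atan2(-8.0002,-2.0000) = -104.0359°; ψ = atan2(2.0000,8.0002) = 14.0359°
θ_1 = β − ψ = -118.0718°
θ_3 = φ − θ_1 − θ_2 = 148.0776° (wrapped to (-180°,180°])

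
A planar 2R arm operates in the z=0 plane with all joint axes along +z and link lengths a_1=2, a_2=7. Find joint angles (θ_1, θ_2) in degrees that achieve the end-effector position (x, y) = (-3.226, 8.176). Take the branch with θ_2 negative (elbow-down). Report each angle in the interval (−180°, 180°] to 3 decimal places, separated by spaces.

cos θ_2 = (77.2541−2²−7²)/(2·2·7) = 0.8662; θ_2 = -29.9781° (elbow-down)
β = atan2(8.1760,-3.2260) = 111.5327°; ψ = atan2(-3.4977,8.0635) = -23.4496°
θ_1 = β − ψ = 134.9823°

134.982 -29.978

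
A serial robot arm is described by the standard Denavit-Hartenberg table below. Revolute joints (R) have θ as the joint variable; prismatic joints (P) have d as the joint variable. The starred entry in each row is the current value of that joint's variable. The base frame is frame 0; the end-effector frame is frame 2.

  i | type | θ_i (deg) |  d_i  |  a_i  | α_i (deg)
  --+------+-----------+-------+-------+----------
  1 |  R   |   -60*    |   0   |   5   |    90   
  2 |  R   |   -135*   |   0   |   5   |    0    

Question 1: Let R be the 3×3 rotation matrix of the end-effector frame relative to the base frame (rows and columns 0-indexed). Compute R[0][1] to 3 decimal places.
0.354

End-effector y-axis (col 1 of R) = (0.3536,-0.6124,-0.7071)
R[0][1] = 0.3536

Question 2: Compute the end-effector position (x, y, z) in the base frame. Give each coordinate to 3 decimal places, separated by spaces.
0.732 -1.268 -3.536

after link 1: o_1 = (2.5000, -4.3301, 0.0000)
after link 2: o_2 = (0.7322, -1.2683, -3.5355)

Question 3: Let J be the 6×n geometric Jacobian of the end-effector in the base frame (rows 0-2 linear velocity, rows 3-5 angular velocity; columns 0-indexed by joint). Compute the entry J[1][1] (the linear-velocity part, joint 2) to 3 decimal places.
axis z_1 = (-0.8660,-0.5000,0.0000); lever o_n−o_1 = (-1.7678,3.0619,-3.5355)
cross product → J_v[:, 1] = (1.7678,-3.0619,-3.5355)
J_ω[:, 1] = z_1
entry J[1][1] = -3.0619

-3.062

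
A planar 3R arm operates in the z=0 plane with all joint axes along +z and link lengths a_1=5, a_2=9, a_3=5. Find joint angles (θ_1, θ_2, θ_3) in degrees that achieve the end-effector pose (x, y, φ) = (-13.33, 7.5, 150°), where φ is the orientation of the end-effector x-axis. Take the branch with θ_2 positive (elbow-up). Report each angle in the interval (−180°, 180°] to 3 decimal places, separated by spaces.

wrist centre = target − a_3·(cos φ, sin φ) = (-8.9999, 5.0000)
cos θ_2 = (105.9977−5²−9²)/(2·5·9) = -0.0000; θ_2 = 90.0015° (elbow-up)
β = atan2(5.0000,-8.9999) = 150.9451°; ψ = atan2(9.0000,4.9998) = 60.9465°
θ_1 = β − ψ = 89.9985°
θ_3 = φ − θ_1 − θ_2 = -30.0000° (wrapped to (-180°,180°])

89.999 90.001 -30.000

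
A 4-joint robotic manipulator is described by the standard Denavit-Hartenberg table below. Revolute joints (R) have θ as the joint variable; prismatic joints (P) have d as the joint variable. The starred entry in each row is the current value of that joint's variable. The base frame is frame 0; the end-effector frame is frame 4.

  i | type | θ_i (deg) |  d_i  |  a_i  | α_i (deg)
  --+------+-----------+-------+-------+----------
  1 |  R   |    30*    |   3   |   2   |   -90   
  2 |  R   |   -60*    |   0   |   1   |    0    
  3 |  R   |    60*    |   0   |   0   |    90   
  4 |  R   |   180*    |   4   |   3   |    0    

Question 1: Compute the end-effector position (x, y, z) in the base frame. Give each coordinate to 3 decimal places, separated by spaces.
-0.433 -0.250 7.866

after link 1: o_1 = (1.7321, 1.0000, 3.0000)
after link 2: o_2 = (2.1651, 1.2500, 3.8660)
after link 3: o_3 = (2.1651, 1.2500, 3.8660)
after link 4: o_4 = (-0.4330, -0.2500, 7.8660)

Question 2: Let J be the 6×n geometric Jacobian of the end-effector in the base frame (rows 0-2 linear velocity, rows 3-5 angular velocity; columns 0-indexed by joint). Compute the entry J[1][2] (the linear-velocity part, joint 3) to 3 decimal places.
axis z_2 = (-0.5000,0.8660,0.0000); lever o_n−o_2 = (-2.5981,-1.5000,4.0000)
cross product → J_v[:, 2] = (3.4641,2.0000,3.0000)
J_ω[:, 2] = z_2
entry J[1][2] = 2.0000

2.000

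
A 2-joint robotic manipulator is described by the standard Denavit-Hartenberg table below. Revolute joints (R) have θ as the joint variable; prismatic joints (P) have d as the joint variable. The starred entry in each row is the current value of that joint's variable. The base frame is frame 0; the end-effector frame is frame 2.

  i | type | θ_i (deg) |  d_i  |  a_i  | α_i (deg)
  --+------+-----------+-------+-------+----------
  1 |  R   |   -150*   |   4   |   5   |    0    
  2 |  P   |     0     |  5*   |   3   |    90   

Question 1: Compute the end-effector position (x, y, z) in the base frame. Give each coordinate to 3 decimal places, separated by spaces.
-6.928 -4.000 9.000

after link 1: o_1 = (-4.3301, -2.5000, 4.0000)
after link 2: o_2 = (-6.9282, -4.0000, 9.0000)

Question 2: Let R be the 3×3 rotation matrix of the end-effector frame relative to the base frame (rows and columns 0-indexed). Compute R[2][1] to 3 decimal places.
1.000

End-effector y-axis (col 1 of R) = (0.0000,-0.0000,1.0000)
R[2][1] = 1.0000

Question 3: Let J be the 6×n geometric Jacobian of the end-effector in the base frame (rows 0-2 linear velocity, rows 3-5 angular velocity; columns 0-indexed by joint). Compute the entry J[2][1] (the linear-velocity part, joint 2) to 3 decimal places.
prismatic axis z_1 = (0.0000,0.0000,1.0000)
J_v[:, 1] = z_1; J_ω[:, 1] = (0,0,0)
entry J[2][1] = 1.0000

1.000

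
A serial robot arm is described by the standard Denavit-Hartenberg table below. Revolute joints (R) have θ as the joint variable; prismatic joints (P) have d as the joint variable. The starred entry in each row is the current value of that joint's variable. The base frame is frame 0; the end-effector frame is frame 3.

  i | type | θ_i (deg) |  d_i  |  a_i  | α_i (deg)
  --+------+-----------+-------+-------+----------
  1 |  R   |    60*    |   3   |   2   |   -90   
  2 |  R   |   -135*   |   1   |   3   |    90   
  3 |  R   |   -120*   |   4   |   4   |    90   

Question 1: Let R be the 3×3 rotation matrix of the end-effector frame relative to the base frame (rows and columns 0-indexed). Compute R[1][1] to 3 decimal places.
End-effector y-axis (col 1 of R) = (-0.3536,-0.6124,-0.7071)
R[1][1] = -0.6124

-0.612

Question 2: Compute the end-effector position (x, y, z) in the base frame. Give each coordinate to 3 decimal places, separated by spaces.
1.366 -2.562 0.879

after link 1: o_1 = (1.0000, 1.7321, 3.0000)
after link 2: o_2 = (-0.9267, 0.3949, 5.1213)
after link 3: o_3 = (1.3662, -2.5619, 0.8787)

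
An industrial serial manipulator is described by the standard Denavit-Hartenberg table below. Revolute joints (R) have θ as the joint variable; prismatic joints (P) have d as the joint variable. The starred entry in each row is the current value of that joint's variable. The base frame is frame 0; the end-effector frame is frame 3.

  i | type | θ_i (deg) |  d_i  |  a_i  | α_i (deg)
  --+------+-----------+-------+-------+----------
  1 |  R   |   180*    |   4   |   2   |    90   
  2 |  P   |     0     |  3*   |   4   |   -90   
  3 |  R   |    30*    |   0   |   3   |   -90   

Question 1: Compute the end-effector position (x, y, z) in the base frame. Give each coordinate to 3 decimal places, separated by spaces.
-8.598 1.500 4.000

after link 1: o_1 = (-2.0000, 0.0000, 4.0000)
after link 2: o_2 = (-6.0000, 3.0000, 4.0000)
after link 3: o_3 = (-8.5981, 1.5000, 4.0000)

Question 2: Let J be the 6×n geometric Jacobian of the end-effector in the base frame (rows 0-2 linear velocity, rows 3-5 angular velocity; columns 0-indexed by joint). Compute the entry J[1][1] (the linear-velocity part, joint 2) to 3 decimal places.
prismatic axis z_1 = (0.0000,1.0000,0.0000)
J_v[:, 1] = z_1; J_ω[:, 1] = (0,0,0)
entry J[1][1] = 1.0000

1.000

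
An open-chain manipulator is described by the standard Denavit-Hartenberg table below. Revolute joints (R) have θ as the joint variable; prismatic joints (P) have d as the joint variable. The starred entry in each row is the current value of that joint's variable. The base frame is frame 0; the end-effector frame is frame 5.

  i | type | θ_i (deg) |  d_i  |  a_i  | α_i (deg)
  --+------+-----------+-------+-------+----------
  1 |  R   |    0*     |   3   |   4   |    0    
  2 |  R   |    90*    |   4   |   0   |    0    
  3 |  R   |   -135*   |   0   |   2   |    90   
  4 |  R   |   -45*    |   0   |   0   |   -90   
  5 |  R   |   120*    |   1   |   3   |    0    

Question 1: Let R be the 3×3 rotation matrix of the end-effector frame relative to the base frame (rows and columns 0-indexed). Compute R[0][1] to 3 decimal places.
-0.787

End-effector y-axis (col 1 of R) = (-0.7866,0.0795,0.6124)
R[0][1] = -0.7866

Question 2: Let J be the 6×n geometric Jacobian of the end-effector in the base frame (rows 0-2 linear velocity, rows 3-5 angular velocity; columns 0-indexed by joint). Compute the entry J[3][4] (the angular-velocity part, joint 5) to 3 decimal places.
axis z_4 = (0.5000,-0.5000,0.7071); lever o_n−o_4 = (1.5871,2.0871,1.7678)
cross product → J_v[:, 4] = (-2.3597,0.2384,1.8371)
J_ω[:, 4] = z_4
entry J[3][4] = 0.5000

0.500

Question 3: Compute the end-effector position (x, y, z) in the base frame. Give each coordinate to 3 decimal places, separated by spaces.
after link 1: o_1 = (4.0000, 0.0000, 3.0000)
after link 2: o_2 = (4.0000, 0.0000, 7.0000)
after link 3: o_3 = (5.4142, -1.4142, 7.0000)
after link 4: o_4 = (5.4142, -1.4142, 7.0000)
after link 5: o_5 = (7.0013, 0.6729, 8.7678)

7.001 0.673 8.768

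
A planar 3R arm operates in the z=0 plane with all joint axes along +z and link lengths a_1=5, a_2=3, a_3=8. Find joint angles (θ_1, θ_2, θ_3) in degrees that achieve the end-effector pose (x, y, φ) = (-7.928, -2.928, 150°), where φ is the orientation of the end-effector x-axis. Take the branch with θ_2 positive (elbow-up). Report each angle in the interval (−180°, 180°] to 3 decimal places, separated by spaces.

-120.001 60.007 -150.006

wrist centre = target − a_3·(cos φ, sin φ) = (-0.9998, -6.9280)
cos θ_2 = (48.9968−5²−3²)/(2·5·3) = 0.4999; θ_2 = 60.0071° (elbow-up)
β = atan2(-6.9280,-0.9998) = -98.2118°; ψ = atan2(2.5983,6.4997) = 21.7892°
θ_1 = β − ψ = -120.0010°
θ_3 = φ − θ_1 − θ_2 = -150.0061° (wrapped to (-180°,180°])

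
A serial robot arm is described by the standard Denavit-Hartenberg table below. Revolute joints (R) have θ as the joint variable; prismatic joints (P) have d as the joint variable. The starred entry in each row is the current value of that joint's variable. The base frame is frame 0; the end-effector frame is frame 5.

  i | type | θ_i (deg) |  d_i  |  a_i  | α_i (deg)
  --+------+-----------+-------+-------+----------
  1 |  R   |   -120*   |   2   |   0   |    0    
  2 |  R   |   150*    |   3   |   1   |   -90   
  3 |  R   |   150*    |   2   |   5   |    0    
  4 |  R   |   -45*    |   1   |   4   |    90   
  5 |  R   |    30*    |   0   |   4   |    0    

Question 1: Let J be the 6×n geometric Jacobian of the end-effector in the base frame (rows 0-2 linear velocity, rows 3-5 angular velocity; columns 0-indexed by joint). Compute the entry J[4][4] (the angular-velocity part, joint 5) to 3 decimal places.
axis z_4 = (0.8365,0.4830,-0.2588); lever o_n−o_4 = (-1.7765,1.2838,-3.3461)
cross product → J_v[:, 4] = (-1.2838,3.2588,1.9319)
J_ω[:, 4] = z_4
entry J[4][4] = 0.4830

0.483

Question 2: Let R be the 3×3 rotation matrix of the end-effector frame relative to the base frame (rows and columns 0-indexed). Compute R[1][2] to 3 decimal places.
End-effector z-axis (col 2 of R) = (0.8365,0.4830,-0.2588)
R[1][2] = 0.4830

0.483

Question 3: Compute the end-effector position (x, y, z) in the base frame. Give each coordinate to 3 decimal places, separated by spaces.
-7.057 1.699 -4.710

after link 1: o_1 = (0.0000, 0.0000, 2.0000)
after link 2: o_2 = (0.8660, 0.5000, 5.0000)
after link 3: o_3 = (-3.8840, 0.0670, 2.5000)
after link 4: o_4 = (-5.2806, 0.4154, -1.3637)
after link 5: o_5 = (-7.0570, 1.6991, -4.7098)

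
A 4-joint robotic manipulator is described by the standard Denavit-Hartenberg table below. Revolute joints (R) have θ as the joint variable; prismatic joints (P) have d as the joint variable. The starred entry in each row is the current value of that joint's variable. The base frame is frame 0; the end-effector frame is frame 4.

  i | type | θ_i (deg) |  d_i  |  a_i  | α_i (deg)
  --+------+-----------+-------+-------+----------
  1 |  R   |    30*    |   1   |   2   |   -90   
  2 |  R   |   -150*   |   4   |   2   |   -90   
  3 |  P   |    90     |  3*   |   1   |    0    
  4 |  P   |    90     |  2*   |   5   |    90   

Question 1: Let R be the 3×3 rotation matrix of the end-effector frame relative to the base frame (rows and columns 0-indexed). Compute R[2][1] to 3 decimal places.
End-effector y-axis (col 1 of R) = (0.4330,0.2500,0.8660)
R[2][1] = 0.8660

0.866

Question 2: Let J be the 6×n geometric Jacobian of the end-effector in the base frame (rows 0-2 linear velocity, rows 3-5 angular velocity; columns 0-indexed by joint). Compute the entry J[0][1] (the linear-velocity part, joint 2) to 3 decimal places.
2.451

axis z_1 = (-0.5000,0.8660,0.0000); lever o_n−o_1 = (2.9151,5.1471,2.8301)
cross product → J_v[:, 1] = (2.4510,1.4151,-5.0981)
J_ω[:, 1] = z_1
entry J[0][1] = 2.4510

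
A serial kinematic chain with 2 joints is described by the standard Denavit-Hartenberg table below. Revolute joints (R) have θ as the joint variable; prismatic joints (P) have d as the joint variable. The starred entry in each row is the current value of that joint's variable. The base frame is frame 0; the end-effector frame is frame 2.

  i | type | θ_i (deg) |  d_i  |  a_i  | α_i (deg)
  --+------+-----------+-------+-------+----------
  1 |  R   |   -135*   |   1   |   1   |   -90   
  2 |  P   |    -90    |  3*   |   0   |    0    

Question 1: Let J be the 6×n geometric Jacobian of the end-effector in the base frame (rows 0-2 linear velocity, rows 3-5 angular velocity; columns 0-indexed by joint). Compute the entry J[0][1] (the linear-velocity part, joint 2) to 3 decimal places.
0.707

prismatic axis z_1 = (0.7071,-0.7071,0.0000)
J_v[:, 1] = z_1; J_ω[:, 1] = (0,0,0)
entry J[0][1] = 0.7071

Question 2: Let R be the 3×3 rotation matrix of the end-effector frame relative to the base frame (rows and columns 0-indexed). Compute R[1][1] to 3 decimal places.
End-effector y-axis (col 1 of R) = (-0.7071,-0.7071,-0.0000)
R[1][1] = -0.7071

-0.707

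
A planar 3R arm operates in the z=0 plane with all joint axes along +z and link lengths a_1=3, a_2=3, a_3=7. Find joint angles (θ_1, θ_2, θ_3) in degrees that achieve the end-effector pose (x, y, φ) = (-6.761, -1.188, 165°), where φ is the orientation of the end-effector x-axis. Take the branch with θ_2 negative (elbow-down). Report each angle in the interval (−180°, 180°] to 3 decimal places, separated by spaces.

wrist centre = target − a_3·(cos φ, sin φ) = (0.0005, -2.9997)
cos θ_2 = (8.9984−3²−3²)/(2·3·3) = -0.5001; θ_2 = -120.0059° (elbow-down)
β = atan2(-2.9997,0.0005) = -89.9908°; ψ = atan2(-2.5979,1.4997) = -60.0029°
θ_1 = β − ψ = -29.9879°
θ_3 = φ − θ_1 − θ_2 = -45.0062° (wrapped to (-180°,180°])

-29.988 -120.006 -45.006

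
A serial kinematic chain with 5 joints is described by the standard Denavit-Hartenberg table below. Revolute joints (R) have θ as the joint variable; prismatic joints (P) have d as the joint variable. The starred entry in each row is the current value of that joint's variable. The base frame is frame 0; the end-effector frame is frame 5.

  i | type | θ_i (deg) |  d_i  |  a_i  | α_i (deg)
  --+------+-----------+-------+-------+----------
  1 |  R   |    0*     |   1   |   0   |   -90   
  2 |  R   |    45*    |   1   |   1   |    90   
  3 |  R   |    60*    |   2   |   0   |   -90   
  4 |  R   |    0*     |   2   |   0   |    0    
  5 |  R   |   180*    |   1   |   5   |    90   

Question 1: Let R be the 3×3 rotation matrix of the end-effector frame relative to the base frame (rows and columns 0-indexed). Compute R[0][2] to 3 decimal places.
End-effector z-axis (col 2 of R) = (-0.7071,0.0000,-0.7071)
R[0][2] = -0.7071

-0.707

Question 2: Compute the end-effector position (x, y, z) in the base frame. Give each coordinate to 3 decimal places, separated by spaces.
-1.484 -1.830 5.312

after link 1: o_1 = (0.0000, 0.0000, 1.0000)
after link 2: o_2 = (0.7071, 1.0000, 0.2929)
after link 3: o_3 = (2.1213, 1.0000, 1.7071)
after link 4: o_4 = (0.8966, 2.0000, 2.9319)
after link 5: o_5 = (-1.4836, -1.8301, 5.3120)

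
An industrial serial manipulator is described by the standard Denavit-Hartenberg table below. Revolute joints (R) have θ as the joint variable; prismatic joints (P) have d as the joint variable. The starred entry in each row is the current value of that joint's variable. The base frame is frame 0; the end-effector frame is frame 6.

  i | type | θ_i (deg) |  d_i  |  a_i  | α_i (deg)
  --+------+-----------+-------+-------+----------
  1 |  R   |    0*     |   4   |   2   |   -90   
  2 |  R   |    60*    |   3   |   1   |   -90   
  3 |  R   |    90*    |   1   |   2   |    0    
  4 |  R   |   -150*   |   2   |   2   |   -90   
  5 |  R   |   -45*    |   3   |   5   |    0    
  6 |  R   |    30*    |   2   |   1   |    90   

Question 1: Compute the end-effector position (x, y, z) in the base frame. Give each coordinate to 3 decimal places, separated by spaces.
after link 1: o_1 = (2.0000, 0.0000, 4.0000)
after link 2: o_2 = (2.5000, 3.0000, 3.1340)
after link 3: o_3 = (1.6340, 1.0000, 2.6340)
after link 4: o_4 = (0.4019, 2.7321, 0.7679)
after link 5: o_5 = (-0.4770, 4.2939, -4.7807)
after link 6: o_6 = (0.4063, 4.1304, -6.8284)

0.406 4.130 -6.828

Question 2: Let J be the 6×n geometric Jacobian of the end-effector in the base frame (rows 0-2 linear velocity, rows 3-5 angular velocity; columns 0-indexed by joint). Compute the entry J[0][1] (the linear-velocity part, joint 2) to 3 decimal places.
axis z_1 = (0.0000,1.0000,0.0000); lever o_n−o_1 = (-1.5937,4.1304,-10.8284)
cross product → J_v[:, 1] = (-10.8284,-0.0000,1.5937)
J_ω[:, 1] = z_1
entry J[0][1] = -10.8284

-10.828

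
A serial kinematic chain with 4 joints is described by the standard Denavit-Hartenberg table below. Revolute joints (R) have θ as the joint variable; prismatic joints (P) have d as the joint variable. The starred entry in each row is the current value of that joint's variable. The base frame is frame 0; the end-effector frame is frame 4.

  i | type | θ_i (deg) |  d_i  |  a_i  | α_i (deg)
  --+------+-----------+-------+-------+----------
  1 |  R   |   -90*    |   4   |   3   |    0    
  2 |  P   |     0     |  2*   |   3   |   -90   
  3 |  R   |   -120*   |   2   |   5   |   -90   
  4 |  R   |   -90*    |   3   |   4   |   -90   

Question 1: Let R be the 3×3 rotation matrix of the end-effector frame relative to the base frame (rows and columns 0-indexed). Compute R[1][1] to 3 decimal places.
End-effector y-axis (col 1 of R) = (-0.0000,0.8660,-0.5000)
R[1][1] = 0.8660

0.866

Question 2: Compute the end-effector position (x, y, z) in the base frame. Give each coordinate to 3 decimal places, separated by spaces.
6.000 -6.098 11.830

after link 1: o_1 = (0.0000, -3.0000, 4.0000)
after link 2: o_2 = (0.0000, -6.0000, 6.0000)
after link 3: o_3 = (2.0000, -3.5000, 10.3301)
after link 4: o_4 = (6.0000, -6.0981, 11.8301)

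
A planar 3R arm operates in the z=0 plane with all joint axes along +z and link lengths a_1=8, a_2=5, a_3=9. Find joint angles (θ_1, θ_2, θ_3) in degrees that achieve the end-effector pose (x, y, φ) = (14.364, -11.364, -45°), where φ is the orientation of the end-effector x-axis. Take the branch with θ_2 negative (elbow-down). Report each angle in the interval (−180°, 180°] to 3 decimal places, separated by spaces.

-0.000 -89.999 45.000

wrist centre = target − a_3·(cos φ, sin φ) = (8.0000, -5.0000)
cos θ_2 = (89.0010−8²−5²)/(2·8·5) = 0.0000; θ_2 = -89.9993° (elbow-down)
β = atan2(-5.0000,8.0000) = -32.0055°; ψ = atan2(-5.0000,8.0001) = -32.0052°
θ_1 = β − ψ = -0.0003°
θ_3 = φ − θ_1 − θ_2 = 44.9996° (wrapped to (-180°,180°])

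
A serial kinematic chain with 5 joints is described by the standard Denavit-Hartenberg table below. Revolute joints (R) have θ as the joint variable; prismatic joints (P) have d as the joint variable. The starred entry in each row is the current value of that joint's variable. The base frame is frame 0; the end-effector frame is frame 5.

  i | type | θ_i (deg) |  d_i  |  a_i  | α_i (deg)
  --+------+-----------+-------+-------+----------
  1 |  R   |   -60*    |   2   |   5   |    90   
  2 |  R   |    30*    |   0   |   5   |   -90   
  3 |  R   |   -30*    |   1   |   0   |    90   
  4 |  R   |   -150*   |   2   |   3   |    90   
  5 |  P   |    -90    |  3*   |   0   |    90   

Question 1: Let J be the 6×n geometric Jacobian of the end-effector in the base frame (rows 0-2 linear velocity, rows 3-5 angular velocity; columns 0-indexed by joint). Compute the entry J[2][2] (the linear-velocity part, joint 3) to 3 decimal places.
-0.158

axis z_2 = (-0.2500,0.4330,0.8660); lever o_n−o_2 = (-2.2198,4.4788,-0.4575)
cross product → J_v[:, 2] = (-4.0768,-2.0368,-0.1585)
J_ω[:, 2] = z_2
entry J[2][2] = -0.1585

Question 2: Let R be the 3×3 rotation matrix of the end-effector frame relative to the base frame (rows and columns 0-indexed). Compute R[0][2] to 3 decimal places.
End-effector z-axis (col 2 of R) = (-0.1752,-0.5625,0.8080)
R[0][2] = -0.1752

-0.175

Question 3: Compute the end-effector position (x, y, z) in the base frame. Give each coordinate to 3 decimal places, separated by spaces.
after link 1: o_1 = (2.5000, -4.3301, 2.0000)
after link 2: o_2 = (4.6651, -8.0801, 4.5000)
after link 3: o_3 = (4.4151, -7.6471, 5.3660)
after link 4: o_4 = (3.0078, -6.0756, 2.4420)
after link 5: o_5 = (2.4453, -3.6014, 4.0425)

2.445 -3.601 4.042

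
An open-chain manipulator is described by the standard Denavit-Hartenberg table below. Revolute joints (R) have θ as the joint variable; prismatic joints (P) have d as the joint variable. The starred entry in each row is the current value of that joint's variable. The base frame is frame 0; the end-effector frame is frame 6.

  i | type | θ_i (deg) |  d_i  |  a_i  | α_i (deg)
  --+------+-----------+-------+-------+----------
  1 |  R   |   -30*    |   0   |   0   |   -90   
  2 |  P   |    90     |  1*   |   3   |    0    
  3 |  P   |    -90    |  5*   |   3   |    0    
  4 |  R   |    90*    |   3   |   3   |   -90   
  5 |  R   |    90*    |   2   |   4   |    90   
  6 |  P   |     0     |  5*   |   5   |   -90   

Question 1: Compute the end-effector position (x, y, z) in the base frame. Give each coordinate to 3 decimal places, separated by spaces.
after link 1: o_1 = (0.0000, 0.0000, 0.0000)
after link 2: o_2 = (0.5000, 0.8660, -3.0000)
after link 3: o_3 = (5.5981, 3.6962, -3.0000)
after link 4: o_4 = (7.0981, 6.2942, -6.0000)
after link 5: o_5 = (3.3660, 3.8301, -6.0000)
after link 6: o_6 = (0.8660, -0.5000, -11.0000)

0.866 -0.500 -11.000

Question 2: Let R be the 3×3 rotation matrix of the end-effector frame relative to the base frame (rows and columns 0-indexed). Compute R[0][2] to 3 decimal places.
End-effector z-axis (col 2 of R) = (-0.8660,0.5000,-0.0000)
R[0][2] = -0.8660

-0.866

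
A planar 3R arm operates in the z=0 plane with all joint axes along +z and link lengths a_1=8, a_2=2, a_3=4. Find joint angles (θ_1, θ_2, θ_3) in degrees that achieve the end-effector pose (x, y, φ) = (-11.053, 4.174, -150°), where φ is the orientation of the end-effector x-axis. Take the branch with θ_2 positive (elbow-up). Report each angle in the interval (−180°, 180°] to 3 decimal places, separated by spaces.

wrist centre = target − a_3·(cos φ, sin φ) = (-7.5889, 6.1740)
cos θ_2 = (95.7097−8²−2²)/(2·8·2) = 0.8659; θ_2 = 30.0113° (elbow-up)
β = atan2(6.1740,-7.5889) = 140.8697°; ψ = atan2(1.0003,9.7319) = 5.8688°
θ_1 = β − ψ = 135.0008°
θ_3 = φ − θ_1 − θ_2 = 44.9879° (wrapped to (-180°,180°])

135.001 30.011 44.988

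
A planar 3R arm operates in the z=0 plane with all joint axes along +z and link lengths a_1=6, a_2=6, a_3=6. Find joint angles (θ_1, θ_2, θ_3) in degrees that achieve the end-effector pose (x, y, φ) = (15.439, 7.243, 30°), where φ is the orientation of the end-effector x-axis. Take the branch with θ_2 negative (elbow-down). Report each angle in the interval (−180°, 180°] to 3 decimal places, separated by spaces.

44.997 -44.992 29.995

wrist centre = target − a_3·(cos φ, sin φ) = (10.2428, 4.2430)
cos θ_2 = (122.9190−6²−6²)/(2·6·6) = 0.7072; θ_2 = -44.9918° (elbow-down)
β = atan2(4.2430,10.2428) = 22.5013°; ψ = atan2(-4.2420,10.2432) = -22.4959°
θ_1 = β − ψ = 44.9972°
θ_3 = φ − θ_1 − θ_2 = 29.9946° (wrapped to (-180°,180°])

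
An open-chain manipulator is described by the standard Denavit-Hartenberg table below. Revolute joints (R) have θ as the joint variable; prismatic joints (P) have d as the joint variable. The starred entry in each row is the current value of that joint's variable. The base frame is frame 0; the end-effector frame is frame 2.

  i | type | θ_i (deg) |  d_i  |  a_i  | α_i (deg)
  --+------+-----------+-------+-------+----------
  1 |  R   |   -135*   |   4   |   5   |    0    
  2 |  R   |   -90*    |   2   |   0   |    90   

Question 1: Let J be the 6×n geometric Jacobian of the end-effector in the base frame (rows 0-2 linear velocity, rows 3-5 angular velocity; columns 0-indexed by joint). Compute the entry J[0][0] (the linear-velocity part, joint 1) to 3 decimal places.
axis z_0 = ẑ; lever o_n−o_0 = (-3.5355,-3.5355,6.0000)
cross product → J_v[:, 0] = (3.5355,-3.5355,0.0000)
J_ω[:, 0] = z_0
entry J[0][0] = 3.5355

3.536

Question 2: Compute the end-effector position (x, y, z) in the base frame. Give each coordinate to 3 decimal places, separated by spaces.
-3.536 -3.536 6.000

after link 1: o_1 = (-3.5355, -3.5355, 4.0000)
after link 2: o_2 = (-3.5355, -3.5355, 6.0000)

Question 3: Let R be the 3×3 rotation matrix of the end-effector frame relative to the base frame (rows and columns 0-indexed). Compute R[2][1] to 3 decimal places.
1.000

End-effector y-axis (col 1 of R) = (-0.0000,-0.0000,1.0000)
R[2][1] = 1.0000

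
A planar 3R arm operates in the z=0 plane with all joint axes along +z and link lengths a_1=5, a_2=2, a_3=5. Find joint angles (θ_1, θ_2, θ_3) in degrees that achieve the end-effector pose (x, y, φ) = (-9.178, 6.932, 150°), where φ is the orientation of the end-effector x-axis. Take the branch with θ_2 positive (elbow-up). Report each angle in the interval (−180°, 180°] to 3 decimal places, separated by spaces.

wrist centre = target − a_3·(cos φ, sin φ) = (-4.8479, 4.4320)
cos θ_2 = (43.1445−5²−2²)/(2·5·2) = 0.7072; θ_2 = 44.9904° (elbow-up)
β = atan2(4.4320,-4.8479) = 137.5660°; ψ = atan2(1.4140,6.4144) = 12.4313°
θ_1 = β − ψ = 125.1347°
θ_3 = φ − θ_1 − θ_2 = -20.1251° (wrapped to (-180°,180°])

125.135 44.990 -20.125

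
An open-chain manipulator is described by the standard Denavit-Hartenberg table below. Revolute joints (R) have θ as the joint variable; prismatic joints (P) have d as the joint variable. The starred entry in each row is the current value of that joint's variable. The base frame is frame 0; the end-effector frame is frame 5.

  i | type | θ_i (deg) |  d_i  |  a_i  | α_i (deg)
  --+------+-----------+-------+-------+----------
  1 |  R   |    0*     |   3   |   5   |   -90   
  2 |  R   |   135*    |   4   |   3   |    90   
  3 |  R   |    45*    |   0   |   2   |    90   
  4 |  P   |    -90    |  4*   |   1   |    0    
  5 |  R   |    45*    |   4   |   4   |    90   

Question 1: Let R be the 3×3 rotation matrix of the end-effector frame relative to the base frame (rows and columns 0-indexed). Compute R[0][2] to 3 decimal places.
-0.146

End-effector z-axis (col 2 of R) = (-0.1464,-0.5000,0.8536)
R[0][2] = -0.1464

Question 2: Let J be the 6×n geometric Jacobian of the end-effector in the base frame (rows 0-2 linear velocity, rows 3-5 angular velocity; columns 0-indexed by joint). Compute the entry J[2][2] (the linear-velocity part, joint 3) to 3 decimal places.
-1.586

axis z_2 = (0.7071,0.0000,-0.7071); lever o_n−o_2 = (-9.1213,-2.2426,-3.7071)
cross product → J_v[:, 2] = (-1.5858,9.0711,-1.5858)
J_ω[:, 2] = z_2
entry J[2][2] = -1.5858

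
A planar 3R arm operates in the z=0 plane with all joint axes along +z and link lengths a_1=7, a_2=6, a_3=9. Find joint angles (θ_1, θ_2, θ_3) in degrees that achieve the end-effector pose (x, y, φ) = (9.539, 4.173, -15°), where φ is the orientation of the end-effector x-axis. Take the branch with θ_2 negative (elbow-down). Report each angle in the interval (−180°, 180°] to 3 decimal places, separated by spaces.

135.002 -120.003 -29.999

wrist centre = target − a_3·(cos φ, sin φ) = (0.8457, 6.5024)
cos θ_2 = (42.9960−7²−6²)/(2·7·6) = -0.5000; θ_2 = -120.0032° (elbow-down)
β = atan2(6.5024,0.8457) = 82.5900°; ψ = atan2(-5.1960,3.9997) = -52.4120°
θ_1 = β − ψ = 135.0020°
θ_3 = φ − θ_1 − θ_2 = -29.9988° (wrapped to (-180°,180°])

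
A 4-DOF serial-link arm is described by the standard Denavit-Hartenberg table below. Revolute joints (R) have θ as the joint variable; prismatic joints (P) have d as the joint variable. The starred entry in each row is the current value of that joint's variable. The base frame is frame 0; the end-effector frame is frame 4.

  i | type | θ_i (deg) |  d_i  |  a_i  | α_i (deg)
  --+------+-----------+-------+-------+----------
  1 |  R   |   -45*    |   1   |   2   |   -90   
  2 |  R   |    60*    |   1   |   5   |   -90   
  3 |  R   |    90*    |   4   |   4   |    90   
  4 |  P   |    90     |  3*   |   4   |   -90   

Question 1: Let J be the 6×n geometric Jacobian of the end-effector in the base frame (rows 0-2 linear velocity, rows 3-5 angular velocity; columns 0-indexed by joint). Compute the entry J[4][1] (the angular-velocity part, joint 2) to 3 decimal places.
axis z_1 = (0.7071,0.7071,0.0000); lever o_n−o_1 = (-4.1919,-0.0508,-10.9282)
cross product → J_v[:, 1] = (-7.7274,7.7274,2.9282)
J_ω[:, 1] = z_1
entry J[4][1] = 0.7071

0.707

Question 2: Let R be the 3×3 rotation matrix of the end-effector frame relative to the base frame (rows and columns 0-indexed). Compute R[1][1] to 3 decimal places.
End-effector y-axis (col 1 of R) = (-0.3536,0.3536,0.8660)
R[1][1] = 0.3536

0.354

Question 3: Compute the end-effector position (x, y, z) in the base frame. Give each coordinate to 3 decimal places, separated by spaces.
after link 1: o_1 = (1.4142, -1.4142, 1.0000)
after link 2: o_2 = (3.8891, -2.4749, -3.3301)
after link 3: o_3 = (-1.3888, -2.8538, -5.3301)
after link 4: o_4 = (-2.7777, -1.4650, -9.9282)

-2.778 -1.465 -9.928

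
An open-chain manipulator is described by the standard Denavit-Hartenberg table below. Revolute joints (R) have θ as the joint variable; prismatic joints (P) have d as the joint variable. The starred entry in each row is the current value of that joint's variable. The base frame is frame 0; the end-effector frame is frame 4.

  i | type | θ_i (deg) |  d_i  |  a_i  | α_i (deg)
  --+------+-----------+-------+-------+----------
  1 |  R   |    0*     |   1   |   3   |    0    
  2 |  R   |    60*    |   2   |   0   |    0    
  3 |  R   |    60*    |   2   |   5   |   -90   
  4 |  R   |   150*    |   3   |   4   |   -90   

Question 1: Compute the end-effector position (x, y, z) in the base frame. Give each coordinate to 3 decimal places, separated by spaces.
-0.366 -0.170 3.000

after link 1: o_1 = (3.0000, 0.0000, 1.0000)
after link 2: o_2 = (3.0000, 0.0000, 3.0000)
after link 3: o_3 = (0.5000, 4.3301, 5.0000)
after link 4: o_4 = (-0.3660, -0.1699, 3.0000)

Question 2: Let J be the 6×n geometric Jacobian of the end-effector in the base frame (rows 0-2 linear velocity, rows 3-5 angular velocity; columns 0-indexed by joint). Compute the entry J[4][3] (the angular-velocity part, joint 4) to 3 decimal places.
-0.500

axis z_3 = (-0.8660,-0.5000,0.0000); lever o_n−o_3 = (-0.8660,-4.5000,-2.0000)
cross product → J_v[:, 3] = (1.0000,-1.7321,3.4641)
J_ω[:, 3] = z_3
entry J[4][3] = -0.5000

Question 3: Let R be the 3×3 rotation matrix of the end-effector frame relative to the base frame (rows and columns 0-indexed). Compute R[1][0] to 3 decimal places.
-0.750

End-effector x-axis (col 0 of R) = (0.4330,-0.7500,-0.5000)
R[1][0] = -0.7500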